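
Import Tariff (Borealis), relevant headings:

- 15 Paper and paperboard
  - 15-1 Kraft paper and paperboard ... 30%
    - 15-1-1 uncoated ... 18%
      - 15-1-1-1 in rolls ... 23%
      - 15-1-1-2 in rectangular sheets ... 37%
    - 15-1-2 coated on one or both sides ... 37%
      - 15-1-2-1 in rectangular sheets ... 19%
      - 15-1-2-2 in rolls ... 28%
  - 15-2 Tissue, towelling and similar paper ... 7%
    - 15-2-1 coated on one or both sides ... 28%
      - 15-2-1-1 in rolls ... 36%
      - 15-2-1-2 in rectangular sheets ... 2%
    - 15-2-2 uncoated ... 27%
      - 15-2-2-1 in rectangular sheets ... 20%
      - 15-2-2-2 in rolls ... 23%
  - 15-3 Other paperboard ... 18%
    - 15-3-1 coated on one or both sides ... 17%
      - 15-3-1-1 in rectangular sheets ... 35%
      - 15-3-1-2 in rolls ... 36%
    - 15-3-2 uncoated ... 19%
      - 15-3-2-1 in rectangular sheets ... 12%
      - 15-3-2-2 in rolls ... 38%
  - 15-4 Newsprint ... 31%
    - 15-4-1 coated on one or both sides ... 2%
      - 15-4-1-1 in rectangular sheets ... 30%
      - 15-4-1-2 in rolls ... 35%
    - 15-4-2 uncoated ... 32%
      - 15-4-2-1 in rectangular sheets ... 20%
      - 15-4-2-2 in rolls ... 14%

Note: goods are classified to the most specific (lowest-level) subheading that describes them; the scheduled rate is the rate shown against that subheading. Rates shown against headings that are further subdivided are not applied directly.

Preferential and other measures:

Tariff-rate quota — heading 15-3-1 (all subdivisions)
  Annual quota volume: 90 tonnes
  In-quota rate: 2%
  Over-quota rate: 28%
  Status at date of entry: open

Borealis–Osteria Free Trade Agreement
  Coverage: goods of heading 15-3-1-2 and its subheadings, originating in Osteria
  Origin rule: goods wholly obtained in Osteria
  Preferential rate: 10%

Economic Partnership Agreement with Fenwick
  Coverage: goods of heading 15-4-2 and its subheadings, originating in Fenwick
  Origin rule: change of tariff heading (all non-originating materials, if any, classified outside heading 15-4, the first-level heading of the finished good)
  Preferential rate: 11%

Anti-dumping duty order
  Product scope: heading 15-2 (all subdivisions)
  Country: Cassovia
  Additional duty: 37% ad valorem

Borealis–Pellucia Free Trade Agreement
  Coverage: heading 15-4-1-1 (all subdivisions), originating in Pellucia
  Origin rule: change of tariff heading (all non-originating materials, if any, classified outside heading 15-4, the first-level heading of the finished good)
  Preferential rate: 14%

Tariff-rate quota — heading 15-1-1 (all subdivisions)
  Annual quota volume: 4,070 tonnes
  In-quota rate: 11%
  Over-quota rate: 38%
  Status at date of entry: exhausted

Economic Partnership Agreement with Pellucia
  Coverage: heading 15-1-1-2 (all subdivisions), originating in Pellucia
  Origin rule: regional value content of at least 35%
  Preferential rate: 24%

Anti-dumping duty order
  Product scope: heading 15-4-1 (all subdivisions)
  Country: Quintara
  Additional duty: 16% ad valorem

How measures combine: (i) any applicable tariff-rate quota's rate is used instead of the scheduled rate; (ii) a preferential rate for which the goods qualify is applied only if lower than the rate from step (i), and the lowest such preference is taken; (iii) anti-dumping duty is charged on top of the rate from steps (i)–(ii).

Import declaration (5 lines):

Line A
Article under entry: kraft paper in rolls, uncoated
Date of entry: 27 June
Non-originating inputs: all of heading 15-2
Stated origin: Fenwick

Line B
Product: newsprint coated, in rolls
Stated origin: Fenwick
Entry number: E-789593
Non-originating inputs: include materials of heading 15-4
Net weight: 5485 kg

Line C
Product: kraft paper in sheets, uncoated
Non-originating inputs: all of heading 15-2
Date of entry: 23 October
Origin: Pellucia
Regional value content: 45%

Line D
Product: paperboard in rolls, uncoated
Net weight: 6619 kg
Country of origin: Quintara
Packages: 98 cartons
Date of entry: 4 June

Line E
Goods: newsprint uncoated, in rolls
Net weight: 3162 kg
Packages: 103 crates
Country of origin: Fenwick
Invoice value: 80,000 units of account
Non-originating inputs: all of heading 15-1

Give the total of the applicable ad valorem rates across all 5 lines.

Line A: kraft paper → 15-1; uncoated → 15-1-1; in rolls → 15-1-1-1. Scheduled 23%. quota on 15-1-1 exhausted → over-quota 38%; Fenwick agreement on 15-4-2: 15-1-1-1 not covered. → 38%.
Line B: newsprint → 15-4; coated → 15-4-1; in rolls → 15-4-1-2. Scheduled 35%. Fenwick agreement on 15-4-2: 15-4-1-2 not covered. → 35%.
Line C: kraft paper → 15-1; uncoated → 15-1-1; in sheets → 15-1-1-2. Scheduled 37%. quota on 15-1-1 exhausted → over-quota 38%; Pellucia agreement on 15-4-1-1: 15-1-1-2 not covered; Pellucia agreement on 15-1-1-2: RVC ≥ 35% → 24% available; preferential 24%. → 24%.
Line D: paperboard → 15-3; uncoated → 15-3-2; in rolls → 15-3-2-2. Scheduled 38%. No special measure applies. → 38%.
Line E: newsprint → 15-4; uncoated → 15-4-2; in rolls → 15-4-2-2. Scheduled 14%. Fenwick agreement on 15-4-2: CTH met → 11% available; preferential 11%. → 11%.
Sum: 38% + 35% + 24% + 38% + 11% = 146%.

146%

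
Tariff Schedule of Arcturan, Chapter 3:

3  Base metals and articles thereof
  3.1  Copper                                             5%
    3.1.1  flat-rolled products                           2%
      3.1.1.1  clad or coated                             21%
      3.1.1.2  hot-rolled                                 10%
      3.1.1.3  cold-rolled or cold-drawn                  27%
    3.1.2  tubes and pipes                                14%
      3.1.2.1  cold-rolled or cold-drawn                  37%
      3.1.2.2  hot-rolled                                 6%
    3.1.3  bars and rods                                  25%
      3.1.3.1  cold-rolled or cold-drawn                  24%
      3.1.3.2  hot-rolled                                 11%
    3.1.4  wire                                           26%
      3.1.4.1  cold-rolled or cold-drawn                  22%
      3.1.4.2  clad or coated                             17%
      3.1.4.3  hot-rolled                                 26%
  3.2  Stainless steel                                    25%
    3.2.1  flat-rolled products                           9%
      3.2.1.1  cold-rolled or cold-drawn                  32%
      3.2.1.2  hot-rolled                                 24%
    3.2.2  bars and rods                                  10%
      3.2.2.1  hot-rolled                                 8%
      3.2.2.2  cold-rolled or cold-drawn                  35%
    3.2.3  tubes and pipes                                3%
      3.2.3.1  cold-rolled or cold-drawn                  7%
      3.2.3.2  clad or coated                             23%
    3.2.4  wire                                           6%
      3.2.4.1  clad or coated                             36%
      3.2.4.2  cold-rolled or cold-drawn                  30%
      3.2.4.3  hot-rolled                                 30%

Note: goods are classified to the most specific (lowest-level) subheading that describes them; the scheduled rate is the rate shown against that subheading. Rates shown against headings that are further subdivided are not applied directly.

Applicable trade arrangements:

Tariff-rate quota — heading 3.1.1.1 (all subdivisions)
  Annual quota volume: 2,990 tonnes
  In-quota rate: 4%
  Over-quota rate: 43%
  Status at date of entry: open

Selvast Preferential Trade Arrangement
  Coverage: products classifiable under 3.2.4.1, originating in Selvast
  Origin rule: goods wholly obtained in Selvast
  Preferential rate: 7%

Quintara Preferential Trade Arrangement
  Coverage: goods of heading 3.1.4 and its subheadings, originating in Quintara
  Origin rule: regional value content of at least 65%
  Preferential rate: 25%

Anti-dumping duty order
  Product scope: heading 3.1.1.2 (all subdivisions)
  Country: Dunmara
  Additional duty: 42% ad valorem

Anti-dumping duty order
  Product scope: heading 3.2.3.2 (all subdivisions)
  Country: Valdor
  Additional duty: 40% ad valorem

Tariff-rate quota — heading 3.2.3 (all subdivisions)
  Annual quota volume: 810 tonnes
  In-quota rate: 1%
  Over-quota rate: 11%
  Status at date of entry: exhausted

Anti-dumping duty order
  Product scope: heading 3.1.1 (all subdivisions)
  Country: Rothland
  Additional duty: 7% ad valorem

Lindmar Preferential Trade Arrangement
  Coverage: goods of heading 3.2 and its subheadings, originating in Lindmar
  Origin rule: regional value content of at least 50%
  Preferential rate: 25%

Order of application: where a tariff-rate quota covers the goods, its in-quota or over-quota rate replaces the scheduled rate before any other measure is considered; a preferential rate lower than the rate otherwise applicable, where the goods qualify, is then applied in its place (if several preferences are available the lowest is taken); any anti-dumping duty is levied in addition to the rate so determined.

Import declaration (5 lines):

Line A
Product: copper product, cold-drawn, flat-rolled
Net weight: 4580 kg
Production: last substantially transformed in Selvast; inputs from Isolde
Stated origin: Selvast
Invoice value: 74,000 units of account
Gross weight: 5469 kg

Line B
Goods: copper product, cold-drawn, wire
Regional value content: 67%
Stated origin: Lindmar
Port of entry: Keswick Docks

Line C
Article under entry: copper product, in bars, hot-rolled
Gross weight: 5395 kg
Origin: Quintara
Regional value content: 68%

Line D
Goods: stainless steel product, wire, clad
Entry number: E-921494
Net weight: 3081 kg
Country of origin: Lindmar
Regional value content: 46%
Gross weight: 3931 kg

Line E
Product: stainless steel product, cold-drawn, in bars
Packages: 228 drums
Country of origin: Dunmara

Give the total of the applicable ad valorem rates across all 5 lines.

131%

Line A: copper → 3.1; flat-rolled → 3.1.1; cold-drawn → 3.1.1.3. Scheduled 27%. Selvast agreement on 3.2.4.1: 3.1.1.3 not covered. → 27%.
Line B: copper → 3.1; wire → 3.1.4; cold-drawn → 3.1.4.1. Scheduled 22%. Lindmar agreement on 3.2: 3.1.4.1 not covered. → 22%.
Line C: copper → 3.1; in bars → 3.1.3; hot-rolled → 3.1.3.2. Scheduled 11%. Quintara agreement on 3.1.4: 3.1.3.2 not covered. → 11%.
Line D: stainless steel → 3.2; wire → 3.2.4; clad → 3.2.4.1. Scheduled 36%. Lindmar agreement on 3.2: RVC < 50%. → 36%.
Line E: stainless steel → 3.2; in bars → 3.2.2; cold-drawn → 3.2.2.2. Scheduled 35%. No special measure applies. → 35%.
Sum: 27% + 22% + 11% + 36% + 35% = 131%.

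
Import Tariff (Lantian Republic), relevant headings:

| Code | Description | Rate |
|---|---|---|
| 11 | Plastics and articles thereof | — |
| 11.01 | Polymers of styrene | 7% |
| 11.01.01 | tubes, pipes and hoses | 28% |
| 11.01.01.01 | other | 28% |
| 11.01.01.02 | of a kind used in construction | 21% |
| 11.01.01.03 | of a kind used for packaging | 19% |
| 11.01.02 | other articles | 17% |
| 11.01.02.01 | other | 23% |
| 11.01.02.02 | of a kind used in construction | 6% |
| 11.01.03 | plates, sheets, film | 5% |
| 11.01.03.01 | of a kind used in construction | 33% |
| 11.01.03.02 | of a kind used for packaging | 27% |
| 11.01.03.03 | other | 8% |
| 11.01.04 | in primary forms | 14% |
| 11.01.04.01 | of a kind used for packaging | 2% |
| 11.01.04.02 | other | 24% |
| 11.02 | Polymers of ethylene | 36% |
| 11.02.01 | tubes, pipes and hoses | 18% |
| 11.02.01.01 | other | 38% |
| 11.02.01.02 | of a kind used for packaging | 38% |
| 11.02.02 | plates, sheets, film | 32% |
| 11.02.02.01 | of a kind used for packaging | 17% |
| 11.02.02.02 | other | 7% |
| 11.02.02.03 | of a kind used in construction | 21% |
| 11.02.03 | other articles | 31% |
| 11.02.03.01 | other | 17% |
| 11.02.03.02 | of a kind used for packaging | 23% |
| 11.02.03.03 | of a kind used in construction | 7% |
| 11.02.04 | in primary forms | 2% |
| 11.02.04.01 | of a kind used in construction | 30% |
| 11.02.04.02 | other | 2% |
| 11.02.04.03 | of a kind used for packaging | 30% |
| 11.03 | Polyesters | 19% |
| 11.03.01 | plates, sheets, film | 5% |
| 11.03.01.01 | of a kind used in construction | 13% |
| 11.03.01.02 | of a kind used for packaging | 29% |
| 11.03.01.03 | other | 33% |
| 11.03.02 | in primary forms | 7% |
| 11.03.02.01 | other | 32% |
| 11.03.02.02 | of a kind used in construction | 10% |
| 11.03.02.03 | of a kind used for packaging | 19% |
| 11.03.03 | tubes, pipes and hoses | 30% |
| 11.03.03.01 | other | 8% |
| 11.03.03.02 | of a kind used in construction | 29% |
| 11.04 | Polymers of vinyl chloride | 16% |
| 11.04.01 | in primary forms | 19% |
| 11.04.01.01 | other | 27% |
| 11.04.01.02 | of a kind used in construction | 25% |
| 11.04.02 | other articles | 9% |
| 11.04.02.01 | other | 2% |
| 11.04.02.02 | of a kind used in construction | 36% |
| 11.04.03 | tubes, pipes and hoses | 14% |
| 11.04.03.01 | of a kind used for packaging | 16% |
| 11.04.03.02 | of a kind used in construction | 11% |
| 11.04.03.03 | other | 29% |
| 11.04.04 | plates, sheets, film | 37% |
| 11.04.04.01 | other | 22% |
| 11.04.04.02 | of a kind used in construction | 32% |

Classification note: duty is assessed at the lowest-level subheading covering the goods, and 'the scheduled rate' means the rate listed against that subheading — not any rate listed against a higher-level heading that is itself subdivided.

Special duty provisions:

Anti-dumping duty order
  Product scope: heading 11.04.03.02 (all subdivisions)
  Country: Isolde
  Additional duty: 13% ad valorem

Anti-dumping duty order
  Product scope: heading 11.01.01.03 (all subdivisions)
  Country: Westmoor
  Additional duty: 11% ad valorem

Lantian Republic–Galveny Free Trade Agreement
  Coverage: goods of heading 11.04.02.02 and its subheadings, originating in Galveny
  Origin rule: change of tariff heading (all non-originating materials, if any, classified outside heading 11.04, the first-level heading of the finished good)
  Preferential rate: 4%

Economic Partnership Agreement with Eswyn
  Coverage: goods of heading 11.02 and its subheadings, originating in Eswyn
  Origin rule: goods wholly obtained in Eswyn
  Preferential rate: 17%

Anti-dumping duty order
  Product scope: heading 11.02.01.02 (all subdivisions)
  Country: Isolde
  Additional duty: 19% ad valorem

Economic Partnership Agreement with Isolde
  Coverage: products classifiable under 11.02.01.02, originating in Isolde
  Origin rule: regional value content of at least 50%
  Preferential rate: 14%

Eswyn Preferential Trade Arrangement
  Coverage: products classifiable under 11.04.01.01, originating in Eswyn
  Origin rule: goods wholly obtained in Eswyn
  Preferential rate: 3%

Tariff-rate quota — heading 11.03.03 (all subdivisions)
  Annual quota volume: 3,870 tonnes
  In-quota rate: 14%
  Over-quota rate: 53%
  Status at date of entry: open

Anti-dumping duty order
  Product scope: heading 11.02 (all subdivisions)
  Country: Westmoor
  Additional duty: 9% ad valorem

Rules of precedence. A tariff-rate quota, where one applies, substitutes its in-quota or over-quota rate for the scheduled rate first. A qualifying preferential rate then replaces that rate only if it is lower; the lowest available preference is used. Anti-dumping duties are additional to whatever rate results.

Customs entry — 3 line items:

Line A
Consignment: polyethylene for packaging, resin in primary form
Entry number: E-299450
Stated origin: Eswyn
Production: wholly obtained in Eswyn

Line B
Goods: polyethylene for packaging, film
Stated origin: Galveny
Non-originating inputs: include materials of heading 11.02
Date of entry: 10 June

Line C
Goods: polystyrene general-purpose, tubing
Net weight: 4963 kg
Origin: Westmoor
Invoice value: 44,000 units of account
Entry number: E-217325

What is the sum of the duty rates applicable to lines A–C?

62%

Line A: polyethylene → 11.02; resin in primary form → 11.02.04; for packaging → 11.02.04.03. Scheduled 30%. Eswyn agreement on 11.02: wholly obtained → 17% available; Eswyn agreement on 11.04.01.01: 11.02.04.03 not covered; preferential 17%. → 17%.
Line B: polyethylene → 11.02; film → 11.02.02; for packaging → 11.02.02.01. Scheduled 17%. Galveny agreement on 11.04.02.02: 11.02.02.01 not covered. → 17%.
Line C: polystyrene → 11.01; tubing → 11.01.01; general-purpose → 11.01.01.01. Scheduled 28%. No special measure applies. → 28%.
Sum: 17% + 17% + 28% = 62%.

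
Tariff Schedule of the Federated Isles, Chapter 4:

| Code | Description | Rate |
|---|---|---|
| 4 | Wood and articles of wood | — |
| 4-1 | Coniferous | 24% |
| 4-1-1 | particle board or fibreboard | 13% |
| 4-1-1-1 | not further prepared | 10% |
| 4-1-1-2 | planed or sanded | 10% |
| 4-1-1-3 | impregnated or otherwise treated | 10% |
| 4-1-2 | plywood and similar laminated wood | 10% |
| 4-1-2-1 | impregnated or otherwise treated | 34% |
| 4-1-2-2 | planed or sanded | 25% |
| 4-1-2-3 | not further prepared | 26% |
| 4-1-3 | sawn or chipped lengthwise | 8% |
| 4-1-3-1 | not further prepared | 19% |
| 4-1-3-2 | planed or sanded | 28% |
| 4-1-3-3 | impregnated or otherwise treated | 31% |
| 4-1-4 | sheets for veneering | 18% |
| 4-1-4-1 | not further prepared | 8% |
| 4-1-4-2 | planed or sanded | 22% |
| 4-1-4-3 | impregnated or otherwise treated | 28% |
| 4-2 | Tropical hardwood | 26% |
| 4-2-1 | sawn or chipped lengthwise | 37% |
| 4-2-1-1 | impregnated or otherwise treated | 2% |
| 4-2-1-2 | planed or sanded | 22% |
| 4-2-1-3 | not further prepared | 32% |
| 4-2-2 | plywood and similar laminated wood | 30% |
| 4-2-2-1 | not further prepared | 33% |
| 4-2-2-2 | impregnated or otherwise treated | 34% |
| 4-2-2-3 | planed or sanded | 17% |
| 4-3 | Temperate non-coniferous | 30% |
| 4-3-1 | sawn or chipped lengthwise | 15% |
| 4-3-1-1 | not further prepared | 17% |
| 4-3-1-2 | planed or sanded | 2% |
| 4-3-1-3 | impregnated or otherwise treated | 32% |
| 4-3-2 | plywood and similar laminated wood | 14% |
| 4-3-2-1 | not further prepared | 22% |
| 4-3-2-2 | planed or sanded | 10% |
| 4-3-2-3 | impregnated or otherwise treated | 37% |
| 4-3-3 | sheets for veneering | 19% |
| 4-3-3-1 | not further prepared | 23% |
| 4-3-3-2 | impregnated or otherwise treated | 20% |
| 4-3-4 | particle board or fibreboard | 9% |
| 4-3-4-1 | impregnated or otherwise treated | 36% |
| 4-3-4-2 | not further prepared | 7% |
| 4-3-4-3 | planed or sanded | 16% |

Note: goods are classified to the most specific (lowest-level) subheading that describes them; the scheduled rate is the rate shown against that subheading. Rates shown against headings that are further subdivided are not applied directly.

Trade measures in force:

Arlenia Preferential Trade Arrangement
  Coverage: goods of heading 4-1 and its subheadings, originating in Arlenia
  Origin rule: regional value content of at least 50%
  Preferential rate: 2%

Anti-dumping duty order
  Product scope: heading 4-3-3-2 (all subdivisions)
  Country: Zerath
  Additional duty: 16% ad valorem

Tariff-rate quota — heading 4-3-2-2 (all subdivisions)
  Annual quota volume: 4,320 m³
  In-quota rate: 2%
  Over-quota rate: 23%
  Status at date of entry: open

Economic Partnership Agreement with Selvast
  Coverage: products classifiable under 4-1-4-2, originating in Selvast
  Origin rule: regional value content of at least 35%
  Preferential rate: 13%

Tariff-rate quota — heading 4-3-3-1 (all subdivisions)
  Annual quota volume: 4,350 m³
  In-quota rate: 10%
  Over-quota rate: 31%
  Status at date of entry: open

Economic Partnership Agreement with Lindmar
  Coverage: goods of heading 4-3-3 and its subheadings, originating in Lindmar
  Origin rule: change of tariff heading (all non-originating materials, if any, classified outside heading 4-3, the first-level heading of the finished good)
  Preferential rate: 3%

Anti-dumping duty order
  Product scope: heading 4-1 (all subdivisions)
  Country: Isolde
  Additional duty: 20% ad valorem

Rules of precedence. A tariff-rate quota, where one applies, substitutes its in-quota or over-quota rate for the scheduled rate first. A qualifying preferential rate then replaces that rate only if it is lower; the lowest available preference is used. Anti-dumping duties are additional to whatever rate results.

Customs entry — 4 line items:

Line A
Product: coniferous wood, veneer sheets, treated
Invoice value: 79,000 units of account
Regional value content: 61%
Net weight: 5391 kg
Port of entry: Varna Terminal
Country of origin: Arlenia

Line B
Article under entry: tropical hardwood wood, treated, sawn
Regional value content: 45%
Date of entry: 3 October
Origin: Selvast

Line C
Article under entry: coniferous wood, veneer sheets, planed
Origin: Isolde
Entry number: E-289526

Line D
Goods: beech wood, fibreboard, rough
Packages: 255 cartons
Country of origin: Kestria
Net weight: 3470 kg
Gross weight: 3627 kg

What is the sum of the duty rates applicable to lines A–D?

Line A: coniferous → 4-1; veneer sheets → 4-1-4; treated → 4-1-4-3. Scheduled 28%. Arlenia agreement on 4-1: RVC ≥ 50% → 2% available; preferential 2%. → 2%.
Line B: tropical hardwood → 4-2; sawn → 4-2-1; treated → 4-2-1-1. Scheduled 2%. Selvast agreement on 4-1-4-2: 4-2-1-1 not covered. → 2%.
Line C: coniferous → 4-1; veneer sheets → 4-1-4; planed → 4-1-4-2. Scheduled 22%. anti-dumping (Isolde, 4-1): +20%; total 22% + 20% = 42%. → 42%.
Line D: beech → 4-3; fibreboard → 4-3-4; rough → 4-3-4-2. Scheduled 7%. No special measure applies. → 7%.
Sum: 2% + 2% + 42% + 7% = 53%.

53%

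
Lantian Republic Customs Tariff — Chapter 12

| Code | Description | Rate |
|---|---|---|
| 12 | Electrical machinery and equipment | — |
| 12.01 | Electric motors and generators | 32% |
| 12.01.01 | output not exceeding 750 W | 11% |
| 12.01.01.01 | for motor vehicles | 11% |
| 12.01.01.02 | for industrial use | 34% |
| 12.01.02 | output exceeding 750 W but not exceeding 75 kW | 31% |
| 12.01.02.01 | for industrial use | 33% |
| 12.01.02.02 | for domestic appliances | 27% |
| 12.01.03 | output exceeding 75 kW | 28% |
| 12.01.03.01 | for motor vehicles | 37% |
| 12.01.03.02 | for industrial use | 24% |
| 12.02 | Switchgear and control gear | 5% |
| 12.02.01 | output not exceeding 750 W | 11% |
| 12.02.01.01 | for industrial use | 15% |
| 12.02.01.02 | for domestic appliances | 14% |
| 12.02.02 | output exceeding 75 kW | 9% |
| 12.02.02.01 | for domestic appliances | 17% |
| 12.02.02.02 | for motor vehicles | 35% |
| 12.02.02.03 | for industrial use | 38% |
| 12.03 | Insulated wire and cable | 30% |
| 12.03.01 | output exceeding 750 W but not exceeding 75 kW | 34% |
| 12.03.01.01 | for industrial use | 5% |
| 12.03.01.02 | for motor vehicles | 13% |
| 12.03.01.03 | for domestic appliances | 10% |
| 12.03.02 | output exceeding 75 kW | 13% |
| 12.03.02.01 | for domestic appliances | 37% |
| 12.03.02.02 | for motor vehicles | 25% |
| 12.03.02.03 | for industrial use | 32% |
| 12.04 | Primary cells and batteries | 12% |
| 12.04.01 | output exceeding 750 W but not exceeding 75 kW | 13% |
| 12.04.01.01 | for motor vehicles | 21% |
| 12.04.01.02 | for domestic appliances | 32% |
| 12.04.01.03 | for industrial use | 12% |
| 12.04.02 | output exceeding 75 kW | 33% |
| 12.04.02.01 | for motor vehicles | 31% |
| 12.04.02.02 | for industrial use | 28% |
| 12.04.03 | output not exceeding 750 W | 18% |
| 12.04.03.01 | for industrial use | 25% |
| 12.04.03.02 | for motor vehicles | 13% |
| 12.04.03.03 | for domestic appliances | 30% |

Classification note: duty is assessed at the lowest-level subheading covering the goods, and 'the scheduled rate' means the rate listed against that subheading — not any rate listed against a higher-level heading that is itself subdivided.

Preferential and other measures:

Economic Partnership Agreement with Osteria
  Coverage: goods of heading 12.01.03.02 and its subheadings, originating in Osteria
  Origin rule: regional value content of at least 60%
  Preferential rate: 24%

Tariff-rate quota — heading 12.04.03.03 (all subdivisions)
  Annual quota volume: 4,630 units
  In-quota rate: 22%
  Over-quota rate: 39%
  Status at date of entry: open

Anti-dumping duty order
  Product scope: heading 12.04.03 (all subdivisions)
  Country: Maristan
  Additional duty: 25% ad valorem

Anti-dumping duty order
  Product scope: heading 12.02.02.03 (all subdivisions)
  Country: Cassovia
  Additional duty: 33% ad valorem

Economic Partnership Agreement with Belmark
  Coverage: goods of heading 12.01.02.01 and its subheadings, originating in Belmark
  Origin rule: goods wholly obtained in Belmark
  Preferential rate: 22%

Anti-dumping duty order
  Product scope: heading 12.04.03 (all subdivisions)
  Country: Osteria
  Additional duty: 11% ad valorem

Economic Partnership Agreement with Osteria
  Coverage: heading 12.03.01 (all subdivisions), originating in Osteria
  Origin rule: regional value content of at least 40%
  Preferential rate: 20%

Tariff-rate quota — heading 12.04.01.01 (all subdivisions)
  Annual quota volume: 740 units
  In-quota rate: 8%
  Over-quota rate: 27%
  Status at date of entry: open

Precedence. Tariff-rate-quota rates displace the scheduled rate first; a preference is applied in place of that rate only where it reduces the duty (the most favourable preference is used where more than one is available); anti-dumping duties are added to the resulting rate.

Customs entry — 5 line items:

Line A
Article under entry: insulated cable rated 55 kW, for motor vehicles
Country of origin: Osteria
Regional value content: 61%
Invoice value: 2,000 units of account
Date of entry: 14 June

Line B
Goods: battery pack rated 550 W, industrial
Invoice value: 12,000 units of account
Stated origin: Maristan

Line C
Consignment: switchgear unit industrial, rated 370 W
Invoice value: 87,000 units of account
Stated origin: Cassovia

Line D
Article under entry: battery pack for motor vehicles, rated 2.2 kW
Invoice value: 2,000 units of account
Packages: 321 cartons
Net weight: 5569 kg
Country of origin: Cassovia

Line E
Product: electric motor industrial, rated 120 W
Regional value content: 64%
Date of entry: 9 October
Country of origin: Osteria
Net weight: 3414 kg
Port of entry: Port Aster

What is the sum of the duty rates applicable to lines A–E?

120%

Line A: insulated cable → 12.03; rated 55 kW → 12.03.01; for motor vehicles → 12.03.01.02. Scheduled 13%. Osteria agreement on 12.01.03.02: 12.03.01.02 not covered; Osteria agreement on 12.03.01: RVC ≥ 40% → 20% available; preference 20% not lower than 13% → no reduction. → 13%.
Line B: battery pack → 12.04; rated 550 W → 12.04.03; industrial → 12.04.03.01. Scheduled 25%. anti-dumping (Maristan, 12.04.03): +25%; total 25% + 25% = 50%. → 50%.
Line C: switchgear unit → 12.02; rated 370 W → 12.02.01; industrial → 12.02.01.01. Scheduled 15%. No special measure applies. → 15%.
Line D: battery pack → 12.04; rated 2.2 kW → 12.04.01; for motor vehicles → 12.04.01.01. Scheduled 21%. quota on 12.04.01.01 open → in-quota 8%. → 8%.
Line E: electric motor → 12.01; rated 120 W → 12.01.01; industrial → 12.01.01.02. Scheduled 34%. Osteria agreement on 12.01.03.02: 12.01.01.02 not covered; Osteria agreement on 12.03.01: 12.01.01.02 not covered. → 34%.
Sum: 13% + 50% + 15% + 8% + 34% = 120%.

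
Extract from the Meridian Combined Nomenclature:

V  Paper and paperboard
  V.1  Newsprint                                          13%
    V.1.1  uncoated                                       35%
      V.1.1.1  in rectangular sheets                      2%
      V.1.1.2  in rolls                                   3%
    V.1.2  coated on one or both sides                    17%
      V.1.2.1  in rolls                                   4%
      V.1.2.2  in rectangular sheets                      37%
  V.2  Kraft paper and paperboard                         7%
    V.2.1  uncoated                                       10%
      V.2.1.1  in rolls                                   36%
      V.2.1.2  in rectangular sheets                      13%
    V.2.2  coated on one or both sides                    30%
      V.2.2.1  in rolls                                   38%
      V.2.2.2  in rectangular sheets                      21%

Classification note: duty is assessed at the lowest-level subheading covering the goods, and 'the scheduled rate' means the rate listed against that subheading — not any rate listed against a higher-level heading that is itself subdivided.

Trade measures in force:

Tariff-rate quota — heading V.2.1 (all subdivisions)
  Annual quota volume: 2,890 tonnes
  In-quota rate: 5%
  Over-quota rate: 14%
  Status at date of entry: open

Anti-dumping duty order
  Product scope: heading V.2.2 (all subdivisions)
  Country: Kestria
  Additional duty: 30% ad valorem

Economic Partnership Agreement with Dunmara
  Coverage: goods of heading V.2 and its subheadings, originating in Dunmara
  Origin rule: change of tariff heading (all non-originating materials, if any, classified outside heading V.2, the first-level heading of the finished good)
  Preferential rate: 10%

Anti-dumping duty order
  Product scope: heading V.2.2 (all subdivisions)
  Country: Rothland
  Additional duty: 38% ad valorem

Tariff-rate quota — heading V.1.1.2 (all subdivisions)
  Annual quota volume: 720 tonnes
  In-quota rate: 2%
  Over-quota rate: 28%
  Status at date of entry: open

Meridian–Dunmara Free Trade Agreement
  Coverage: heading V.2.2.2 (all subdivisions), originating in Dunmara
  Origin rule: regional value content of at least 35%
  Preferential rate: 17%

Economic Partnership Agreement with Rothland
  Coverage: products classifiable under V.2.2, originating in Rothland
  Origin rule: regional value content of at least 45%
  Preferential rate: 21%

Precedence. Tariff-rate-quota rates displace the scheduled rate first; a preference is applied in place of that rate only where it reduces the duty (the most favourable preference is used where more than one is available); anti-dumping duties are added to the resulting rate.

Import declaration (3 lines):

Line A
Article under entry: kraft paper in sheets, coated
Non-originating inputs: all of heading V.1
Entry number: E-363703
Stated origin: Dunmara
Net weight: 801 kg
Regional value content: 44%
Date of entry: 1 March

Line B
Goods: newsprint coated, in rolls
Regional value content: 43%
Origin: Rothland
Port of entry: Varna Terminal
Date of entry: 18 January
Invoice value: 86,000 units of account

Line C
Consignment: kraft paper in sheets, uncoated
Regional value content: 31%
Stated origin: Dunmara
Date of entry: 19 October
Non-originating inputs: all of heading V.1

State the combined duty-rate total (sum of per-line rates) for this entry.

Line A: kraft paper → V.2; coated → V.2.2; in sheets → V.2.2.2. Scheduled 21%. Dunmara agreement on V.2: CTH met → 10% available; Dunmara agreement on V.2.2.2: RVC ≥ 35% → 17% available; preferential 10%. → 10%.
Line B: newsprint → V.1; coated → V.1.2; in rolls → V.1.2.1. Scheduled 4%. Rothland agreement on V.2.2: V.1.2.1 not covered. → 4%.
Line C: kraft paper → V.2; uncoated → V.2.1; in sheets → V.2.1.2. Scheduled 13%. quota on V.2.1 open → in-quota 5%; Dunmara agreement on V.2: CTH met → 10% available; Dunmara agreement on V.2.2.2: V.2.1.2 not covered; preference 10% not lower than 5% → no reduction. → 5%.
Sum: 10% + 4% + 5% = 19%.

19%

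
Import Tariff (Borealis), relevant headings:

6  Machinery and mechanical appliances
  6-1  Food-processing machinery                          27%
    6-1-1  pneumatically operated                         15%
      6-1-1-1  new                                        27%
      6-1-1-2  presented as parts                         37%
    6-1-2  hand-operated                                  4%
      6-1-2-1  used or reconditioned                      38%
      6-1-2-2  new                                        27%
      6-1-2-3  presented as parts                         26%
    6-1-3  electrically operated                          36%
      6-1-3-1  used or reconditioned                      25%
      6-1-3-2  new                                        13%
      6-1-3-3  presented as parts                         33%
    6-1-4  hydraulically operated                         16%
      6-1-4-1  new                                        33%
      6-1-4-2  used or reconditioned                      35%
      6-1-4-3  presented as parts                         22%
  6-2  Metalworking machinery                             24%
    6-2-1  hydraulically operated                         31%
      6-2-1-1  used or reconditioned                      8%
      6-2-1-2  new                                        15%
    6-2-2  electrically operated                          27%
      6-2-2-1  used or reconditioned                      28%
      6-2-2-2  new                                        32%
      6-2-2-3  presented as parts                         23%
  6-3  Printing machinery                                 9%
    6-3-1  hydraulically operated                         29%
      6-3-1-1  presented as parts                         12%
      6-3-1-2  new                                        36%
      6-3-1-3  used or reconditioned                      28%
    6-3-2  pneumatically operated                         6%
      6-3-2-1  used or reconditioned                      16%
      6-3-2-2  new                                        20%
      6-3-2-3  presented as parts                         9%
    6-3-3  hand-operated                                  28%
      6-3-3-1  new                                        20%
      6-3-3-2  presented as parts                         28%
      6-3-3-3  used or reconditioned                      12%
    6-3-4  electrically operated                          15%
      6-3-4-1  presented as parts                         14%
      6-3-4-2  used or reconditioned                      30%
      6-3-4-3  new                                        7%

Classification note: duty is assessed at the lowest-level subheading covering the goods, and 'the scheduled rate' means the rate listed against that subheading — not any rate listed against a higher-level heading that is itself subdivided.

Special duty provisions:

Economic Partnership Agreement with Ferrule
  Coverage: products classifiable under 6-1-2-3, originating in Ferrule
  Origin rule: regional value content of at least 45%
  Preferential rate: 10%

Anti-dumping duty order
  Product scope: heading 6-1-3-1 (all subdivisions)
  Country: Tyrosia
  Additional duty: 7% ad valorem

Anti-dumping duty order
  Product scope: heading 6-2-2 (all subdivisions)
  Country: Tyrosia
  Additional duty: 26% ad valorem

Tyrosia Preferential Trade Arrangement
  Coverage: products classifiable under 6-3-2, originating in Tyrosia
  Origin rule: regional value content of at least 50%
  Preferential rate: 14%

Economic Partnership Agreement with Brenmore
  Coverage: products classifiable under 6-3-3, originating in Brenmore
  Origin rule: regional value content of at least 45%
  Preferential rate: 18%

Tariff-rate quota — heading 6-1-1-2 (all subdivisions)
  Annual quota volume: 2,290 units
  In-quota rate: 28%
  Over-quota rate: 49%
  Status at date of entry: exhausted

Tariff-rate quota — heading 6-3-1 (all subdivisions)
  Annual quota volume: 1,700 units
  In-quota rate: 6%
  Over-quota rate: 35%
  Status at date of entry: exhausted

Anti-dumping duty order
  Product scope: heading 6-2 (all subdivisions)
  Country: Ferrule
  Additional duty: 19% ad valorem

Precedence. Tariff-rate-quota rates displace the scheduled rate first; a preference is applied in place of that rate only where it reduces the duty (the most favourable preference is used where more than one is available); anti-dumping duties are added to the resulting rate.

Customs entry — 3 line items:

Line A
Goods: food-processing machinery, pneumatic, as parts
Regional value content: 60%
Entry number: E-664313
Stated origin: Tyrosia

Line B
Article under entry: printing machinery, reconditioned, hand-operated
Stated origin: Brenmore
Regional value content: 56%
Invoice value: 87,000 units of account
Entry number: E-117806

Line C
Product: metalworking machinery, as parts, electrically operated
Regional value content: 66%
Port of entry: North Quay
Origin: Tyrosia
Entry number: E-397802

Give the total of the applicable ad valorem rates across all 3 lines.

110%

Line A: food-processing → 6-1; pneumatic → 6-1-1; as parts → 6-1-1-2. Scheduled 37%. quota on 6-1-1-2 exhausted → over-quota 49%; Tyrosia agreement on 6-3-2: 6-1-1-2 not covered. → 49%.
Line B: printing → 6-3; hand-operated → 6-3-3; reconditioned → 6-3-3-3. Scheduled 12%. Brenmore agreement on 6-3-3: RVC ≥ 45% → 18% available; preference 18% not lower than 12% → no reduction. → 12%.
Line C: metalworking → 6-2; electrically operated → 6-2-2; as parts → 6-2-2-3. Scheduled 23%. Tyrosia agreement on 6-3-2: 6-2-2-3 not covered; anti-dumping (Tyrosia, 6-2-2): +26%; total 23% + 26% = 49%. → 49%.
Sum: 49% + 12% + 49% = 110%.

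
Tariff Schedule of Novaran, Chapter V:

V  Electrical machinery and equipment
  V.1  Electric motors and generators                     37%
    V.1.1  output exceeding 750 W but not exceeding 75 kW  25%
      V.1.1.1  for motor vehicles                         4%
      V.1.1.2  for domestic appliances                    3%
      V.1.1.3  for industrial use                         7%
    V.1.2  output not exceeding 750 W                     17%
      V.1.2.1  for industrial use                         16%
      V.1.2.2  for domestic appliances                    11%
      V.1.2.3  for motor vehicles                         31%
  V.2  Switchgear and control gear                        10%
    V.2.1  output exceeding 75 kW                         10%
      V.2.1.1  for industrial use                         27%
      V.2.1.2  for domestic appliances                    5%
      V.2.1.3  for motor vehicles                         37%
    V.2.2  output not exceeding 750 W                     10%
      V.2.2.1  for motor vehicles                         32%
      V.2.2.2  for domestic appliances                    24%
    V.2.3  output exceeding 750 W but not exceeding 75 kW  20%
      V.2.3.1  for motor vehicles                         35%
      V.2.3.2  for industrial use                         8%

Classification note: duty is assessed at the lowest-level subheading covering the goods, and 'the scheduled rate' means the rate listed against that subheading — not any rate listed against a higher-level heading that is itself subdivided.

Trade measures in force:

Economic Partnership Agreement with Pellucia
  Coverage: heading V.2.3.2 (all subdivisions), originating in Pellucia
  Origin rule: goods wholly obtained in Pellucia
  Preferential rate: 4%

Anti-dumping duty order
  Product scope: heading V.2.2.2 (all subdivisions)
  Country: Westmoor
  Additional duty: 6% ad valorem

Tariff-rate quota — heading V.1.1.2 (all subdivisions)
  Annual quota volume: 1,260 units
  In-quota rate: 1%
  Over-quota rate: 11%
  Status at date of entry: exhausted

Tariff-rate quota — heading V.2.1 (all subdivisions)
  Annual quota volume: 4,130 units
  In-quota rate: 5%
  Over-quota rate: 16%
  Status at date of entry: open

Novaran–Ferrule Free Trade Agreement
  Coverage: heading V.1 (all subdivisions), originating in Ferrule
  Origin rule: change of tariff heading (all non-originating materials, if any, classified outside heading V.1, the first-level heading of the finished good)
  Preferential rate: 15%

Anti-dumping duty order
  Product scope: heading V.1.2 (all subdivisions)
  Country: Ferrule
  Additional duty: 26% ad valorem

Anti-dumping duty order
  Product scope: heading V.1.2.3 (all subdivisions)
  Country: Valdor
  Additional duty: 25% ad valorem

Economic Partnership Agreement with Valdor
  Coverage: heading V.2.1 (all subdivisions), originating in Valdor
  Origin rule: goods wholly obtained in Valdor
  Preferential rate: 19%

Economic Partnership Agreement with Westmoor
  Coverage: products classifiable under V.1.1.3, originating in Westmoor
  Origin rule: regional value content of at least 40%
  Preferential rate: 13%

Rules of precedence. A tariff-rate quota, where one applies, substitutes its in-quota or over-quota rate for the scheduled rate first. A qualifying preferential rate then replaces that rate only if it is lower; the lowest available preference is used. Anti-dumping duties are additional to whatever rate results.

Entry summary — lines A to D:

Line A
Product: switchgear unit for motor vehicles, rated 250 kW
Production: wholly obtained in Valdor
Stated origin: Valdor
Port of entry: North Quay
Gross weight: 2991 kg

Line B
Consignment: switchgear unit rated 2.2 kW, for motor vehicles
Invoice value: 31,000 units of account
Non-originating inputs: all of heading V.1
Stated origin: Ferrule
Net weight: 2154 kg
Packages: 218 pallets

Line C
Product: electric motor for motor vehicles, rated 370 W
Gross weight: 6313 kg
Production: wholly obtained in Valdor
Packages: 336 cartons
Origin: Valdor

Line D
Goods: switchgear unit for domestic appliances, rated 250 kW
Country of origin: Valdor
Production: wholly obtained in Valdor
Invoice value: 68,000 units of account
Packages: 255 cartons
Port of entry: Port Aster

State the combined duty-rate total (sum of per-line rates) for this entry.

Line A: switchgear unit → V.2; rated 250 kW → V.2.1; for motor vehicles → V.2.1.3. Scheduled 37%. quota on V.2.1 open → in-quota 5%; Valdor agreement on V.2.1: wholly obtained → 19% available; preference 19% not lower than 5% → no reduction. → 5%.
Line B: switchgear unit → V.2; rated 2.2 kW → V.2.3; for motor vehicles → V.2.3.1. Scheduled 35%. Ferrule agreement on V.1: V.2.3.1 not covered. → 35%.
Line C: electric motor → V.1; rated 370 W → V.1.2; for motor vehicles → V.1.2.3. Scheduled 31%. Valdor agreement on V.2.1: V.1.2.3 not covered; anti-dumping (Valdor, V.1.2.3): +25%; total 31% + 25% = 56%. → 56%.
Line D: switchgear unit → V.2; rated 250 kW → V.2.1; for domestic appliances → V.2.1.2. Scheduled 5%. quota on V.2.1 open → in-quota 5%; Valdor agreement on V.2.1: wholly obtained → 19% available; preference 19% not lower than 5% → no reduction. → 5%.
Sum: 5% + 35% + 56% + 5% = 101%.

101%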